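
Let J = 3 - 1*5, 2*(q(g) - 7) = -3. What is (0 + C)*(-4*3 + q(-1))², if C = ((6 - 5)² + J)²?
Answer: 169/4 ≈ 42.250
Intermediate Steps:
q(g) = 11/2 (q(g) = 7 + (½)*(-3) = 7 - 3/2 = 11/2)
J = -2 (J = 3 - 5 = -2)
C = 1 (C = ((6 - 5)² - 2)² = (1² - 2)² = (1 - 2)² = (-1)² = 1)
(0 + C)*(-4*3 + q(-1))² = (0 + 1)*(-4*3 + 11/2)² = 1*(-12 + 11/2)² = 1*(-13/2)² = 1*(169/4) = 169/4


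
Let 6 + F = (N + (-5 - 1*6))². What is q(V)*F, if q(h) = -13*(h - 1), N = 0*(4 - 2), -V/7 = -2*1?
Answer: -19435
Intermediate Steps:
V = 14 (V = -(-14) = -7*(-2) = 14)
N = 0 (N = 0*2 = 0)
q(h) = 13 - 13*h (q(h) = -13*(-1 + h) = 13 - 13*h)
F = 115 (F = -6 + (0 + (-5 - 1*6))² = -6 + (0 + (-5 - 6))² = -6 + (0 - 11)² = -6 + (-11)² = -6 + 121 = 115)
q(V)*F = (13 - 13*14)*115 = (13 - 182)*115 = -169*115 = -19435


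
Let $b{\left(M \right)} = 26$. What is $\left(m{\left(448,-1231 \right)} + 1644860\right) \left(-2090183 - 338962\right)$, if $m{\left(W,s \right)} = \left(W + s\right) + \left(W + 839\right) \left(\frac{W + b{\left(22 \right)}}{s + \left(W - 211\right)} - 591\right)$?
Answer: $- \frac{1065847128146145}{497} \approx -2.1446 \cdot 10^{12}$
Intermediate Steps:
$m{\left(W,s \right)} = W + s + \left(-591 + \frac{26 + W}{-211 + W + s}\right) \left(839 + W\right)$ ($m{\left(W,s \right)} = \left(W + s\right) + \left(W + 839\right) \left(\frac{W + 26}{s + \left(W - 211\right)} - 591\right) = \left(W + s\right) + \left(839 + W\right) \left(\frac{26 + W}{s + \left(-211 + W\right)} - 591\right) = \left(W + s\right) + \left(839 + W\right) \left(\frac{26 + W}{-211 + W + s} - 591\right) = \left(W + s\right) + \left(839 + W\right) \left(-591 + \frac{26 + W}{-211 + W + s}\right) = \left(W + s\right) + \left(-591 + \frac{26 + W}{-211 + W + s}\right) \left(839 + W\right) = W + s + \left(-591 + \frac{26 + W}{-211 + W + s}\right) \left(839 + W\right)$)
$\left(m{\left(448,-1231 \right)} + 1644860\right) \left(-2090183 - 338962\right) = \left(\frac{104645953 + \left(-1231\right)^{2} - -610649860 - 165981312 - 589 \cdot 448^{2} - 263872 \left(-1231\right)}{-211 + 448 - 1231} + 1644860\right) \left(-2090183 - 338962\right) = \left(\frac{104645953 + 1515361 + 610649860 - 165981312 - 118214656 + 324826432}{-994} + 1644860\right) \left(-2429145\right) = \left(- \frac{104645953 + 1515361 + 610649860 - 165981312 - 118214656 + 324826432}{994} + 1644860\right) \left(-2429145\right) = \left(\left(- \frac{1}{994}\right) 757441638 + 1644860\right) \left(-2429145\right) = \left(- \frac{378720819}{497} + 1644860\right) \left(-2429145\right) = \frac{438774601}{497} \left(-2429145\right) = - \frac{1065847128146145}{497}$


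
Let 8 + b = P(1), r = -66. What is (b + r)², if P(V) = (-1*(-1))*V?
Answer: 5329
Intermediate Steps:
P(V) = V (P(V) = 1*V = V)
b = -7 (b = -8 + 1 = -7)
(b + r)² = (-7 - 66)² = (-73)² = 5329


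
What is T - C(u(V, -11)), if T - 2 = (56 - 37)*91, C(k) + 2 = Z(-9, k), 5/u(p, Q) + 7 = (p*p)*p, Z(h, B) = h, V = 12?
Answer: 1742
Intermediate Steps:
u(p, Q) = 5/(-7 + p³) (u(p, Q) = 5/(-7 + (p*p)*p) = 5/(-7 + p²*p) = 5/(-7 + p³))
C(k) = -11 (C(k) = -2 - 9 = -11)
T = 1731 (T = 2 + (56 - 37)*91 = 2 + 19*91 = 2 + 1729 = 1731)
T - C(u(V, -11)) = 1731 - 1*(-11) = 1731 + 11 = 1742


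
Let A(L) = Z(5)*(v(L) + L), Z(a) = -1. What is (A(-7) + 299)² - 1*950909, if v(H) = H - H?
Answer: -857273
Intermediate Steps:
v(H) = 0
A(L) = -L (A(L) = -(0 + L) = -L)
(A(-7) + 299)² - 1*950909 = (-1*(-7) + 299)² - 1*950909 = (7 + 299)² - 950909 = 306² - 950909 = 93636 - 950909 = -857273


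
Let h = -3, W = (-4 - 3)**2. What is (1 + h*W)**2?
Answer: 21316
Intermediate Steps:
W = 49 (W = (-7)**2 = 49)
(1 + h*W)**2 = (1 - 3*49)**2 = (1 - 147)**2 = (-146)**2 = 21316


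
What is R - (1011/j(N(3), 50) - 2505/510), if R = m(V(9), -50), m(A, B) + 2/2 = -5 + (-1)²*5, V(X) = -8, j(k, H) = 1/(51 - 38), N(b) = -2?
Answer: -446729/34 ≈ -13139.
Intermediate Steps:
j(k, H) = 1/13
m(A, B) = -1 (m(A, B) = -1 + (-5 + (-1)²*5) = -1 + (-5 + 1*5) = -1 + (-5 + 5) = -1 + 0 = -1)
R = -1
R - (1011/j(N(3), 50) - 2505/510) = -1 - (1011/(1/13) - 2505/510) = -1 - (1011*13 - 2505*1/510) = -1 - (13143 - 167/34) = -1 - 1*446695/34 = -1 - 446695/34 = -446729/34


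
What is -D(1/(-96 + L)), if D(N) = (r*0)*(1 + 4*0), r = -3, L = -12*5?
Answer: 0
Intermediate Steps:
L = -60
D(N) = 0 (D(N) = (-3*0)*(1 + 4*0) = 0*(1 + 0) = 0*1 = 0)
-D(1/(-96 + L)) = -1*0 = 0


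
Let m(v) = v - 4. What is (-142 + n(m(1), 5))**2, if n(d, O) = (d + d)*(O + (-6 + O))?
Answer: 27556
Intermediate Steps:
m(v) = -4 + v
n(d, O) = 2*d*(-6 + 2*O) (n(d, O) = (2*d)*(-6 + 2*O) = 2*d*(-6 + 2*O))
(-142 + n(m(1), 5))**2 = (-142 + 4*(-4 + 1)*(-3 + 5))**2 = (-142 + 4*(-3)*2)**2 = (-142 - 24)**2 = (-166)**2 = 27556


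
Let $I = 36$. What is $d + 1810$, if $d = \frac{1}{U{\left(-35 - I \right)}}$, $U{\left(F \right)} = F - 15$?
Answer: $\frac{155659}{86} \approx 1810.0$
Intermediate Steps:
$U{\left(F \right)} = -15 + F$
$d = - \frac{1}{86}$ ($d = \frac{1}{-15 - 71} = \frac{1}{-86} = - \frac{1}{86} \approx -0.011628$)
$d + 1810 = - \frac{1}{86} + 1810 = \frac{155659}{86}$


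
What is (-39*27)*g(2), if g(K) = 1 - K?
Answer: 1053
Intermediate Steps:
(-39*27)*g(2) = (-39*27)*(1 - 1*2) = -1053*(1 - 2) = -1053*(-1) = 1053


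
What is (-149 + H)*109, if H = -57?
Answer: -22454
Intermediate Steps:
(-149 + H)*109 = (-149 - 57)*109 = -206*109 = -22454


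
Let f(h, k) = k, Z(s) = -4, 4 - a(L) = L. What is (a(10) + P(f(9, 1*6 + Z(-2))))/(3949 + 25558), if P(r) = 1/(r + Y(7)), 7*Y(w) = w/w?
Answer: -83/442605 ≈ -0.00018753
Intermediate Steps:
a(L) = 4 - L
Y(w) = ⅐ (Y(w) = (w/w)/7 = (⅐)*1 = ⅐)
P(r) = 1/(⅐ + r) (P(r) = 1/(r + ⅐) = 1/(⅐ + r))
(a(10) + P(f(9, 1*6 + Z(-2))))/(3949 + 25558) = ((4 - 1*10) + 7/(1 + 7*(1*6 - 4)))/(3949 + 25558) = ((4 - 10) + 7/(1 + 7*(6 - 4)))/29507 = (-6 + 7/(1 + 7*2))*(1/29507) = (-6 + 7/(1 + 14))*(1/29507) = (-6 + 7/15)*(1/29507) = -83/15*1/29507 = -83/442605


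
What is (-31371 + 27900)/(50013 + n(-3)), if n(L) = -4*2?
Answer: -3471/50005 ≈ -0.069413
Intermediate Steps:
n(L) = -8
(-31371 + 27900)/(50013 + n(-3)) = (-31371 + 27900)/(50013 - 8) = -3471/50005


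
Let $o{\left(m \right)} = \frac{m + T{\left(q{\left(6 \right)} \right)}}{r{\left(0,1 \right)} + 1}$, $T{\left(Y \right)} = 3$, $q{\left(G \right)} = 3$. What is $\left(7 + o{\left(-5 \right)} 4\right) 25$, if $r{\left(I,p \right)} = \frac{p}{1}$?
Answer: $75$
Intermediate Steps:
$r{\left(I,p \right)} = p$ ($r{\left(I,p \right)} = p 1 = p$)
$o{\left(m \right)} = \frac{3}{2} + \frac{m}{2}$ ($o{\left(m \right)} = \frac{m + 3}{1 + 1} = \frac{3 + m}{2} = \left(3 + m\right) \frac{1}{2} = \frac{3}{2} + \frac{m}{2}$)
$\left(7 + o{\left(-5 \right)} 4\right) 25 = \left(7 + \left(\frac{3}{2} + \frac{1}{2} \left(-5\right)\right) 4\right) 25 = \left(7 + \left(\frac{3}{2} - \frac{5}{2}\right) 4\right) 25 = \left(7 - 4\right) 25 = 3 \cdot 25 = 75$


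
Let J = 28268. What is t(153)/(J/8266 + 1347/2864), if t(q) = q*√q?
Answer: 5433142608*√17/46046927 ≈ 486.49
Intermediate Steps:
t(q) = q^(3/2)
t(153)/(J/8266 + 1347/2864) = 153^(3/2)/(28268/8266 + 1347/2864) = (459*√17)/(28268*(1/8266) + 1347*(1/2864)) = (459*√17)/(14134/4133 + 1347/2864) = (459*√17)/(46046927/11836912) = (459*√17)*(11836912/46046927) = 5433142608*√17/46046927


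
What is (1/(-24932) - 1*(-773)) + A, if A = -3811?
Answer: -75743417/24932 ≈ -3038.0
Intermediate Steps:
(1/(-24932) - 1*(-773)) + A = (1/(-24932) - 1*(-773)) - 3811 = (-1/24932 + 773) - 3811 = 19272435/24932 - 3811 = -75743417/24932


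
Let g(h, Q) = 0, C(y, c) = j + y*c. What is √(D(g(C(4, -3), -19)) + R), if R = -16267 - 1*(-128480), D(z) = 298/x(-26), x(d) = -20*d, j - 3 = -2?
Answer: √1896409385/130 ≈ 334.98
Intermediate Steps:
j = 1 (j = 3 - 2 = 1)
C(y, c) = 1 + c*y (C(y, c) = 1 + y*c = 1 + c*y)
D(z) = 149/260 (D(z) = 298/((-20*(-26))) = 298/520 = 298*(1/520) = 149/260)
R = 112213 (R = -16267 + 128480 = 112213)
√(D(g(C(4, -3), -19)) + R) = √(149/260 + 112213) = √(29175529/260) = √1896409385/130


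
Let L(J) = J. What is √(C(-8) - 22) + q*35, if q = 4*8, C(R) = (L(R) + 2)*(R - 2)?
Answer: 1120 + √38 ≈ 1126.2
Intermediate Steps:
C(R) = (-2 + R)*(2 + R) (C(R) = (R + 2)*(R - 2) = (2 + R)*(-2 + R) = (-2 + R)*(2 + R))
q = 32
√(C(-8) - 22) + q*35 = √((-4 + (-8)²) - 22) + 32*35 = √((-4 + 64) - 22) + 1120 = √(60 - 22) + 1120 = √38 + 1120 = 1120 + √38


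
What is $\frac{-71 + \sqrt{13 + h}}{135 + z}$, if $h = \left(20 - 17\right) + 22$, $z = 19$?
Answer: $- \frac{71}{154} + \frac{\sqrt{38}}{154} \approx -0.42101$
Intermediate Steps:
$h = 25$ ($h = 3 + 22 = 25$)
$\frac{-71 + \sqrt{13 + h}}{135 + z} = \frac{-71 + \sqrt{13 + 25}}{135 + 19} = \frac{-71 + \sqrt{38}}{154} = \left(-71 + \sqrt{38}\right) \frac{1}{154} = - \frac{71}{154} + \frac{\sqrt{38}}{154}$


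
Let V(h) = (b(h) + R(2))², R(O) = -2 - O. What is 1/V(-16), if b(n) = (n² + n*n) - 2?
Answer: 1/256036 ≈ 3.9057e-6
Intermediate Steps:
b(n) = -2 + 2*n² (b(n) = (n² + n²) - 2 = 2*n² - 2 = -2 + 2*n²)
V(h) = (-6 + 2*h²)² (V(h) = ((-2 + 2*h²) + (-2 - 1*2))² = ((-2 + 2*h²) + (-2 - 2))² = ((-2 + 2*h²) - 4)² = (-6 + 2*h²)²)
1/V(-16) = 1/(4*(-3 + (-16)²)²) = 1/(4*(-3 + 256)²) = 1/(4*253²) = 1/(4*64009) = 1/256036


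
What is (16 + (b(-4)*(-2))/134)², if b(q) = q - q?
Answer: 256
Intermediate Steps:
b(q) = 0
(16 + (b(-4)*(-2))/134)² = (16 + (0*(-2))/134)² = (16 + 0*(1/134))² = (16 + 0)² = 16² = 256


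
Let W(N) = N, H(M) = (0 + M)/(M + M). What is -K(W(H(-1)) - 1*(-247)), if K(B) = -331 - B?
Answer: 1157/2 ≈ 578.50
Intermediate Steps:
H(M) = ½ (H(M) = M/((2*M)) = M*(1/(2*M)) = ½)
-K(W(H(-1)) - 1*(-247)) = -(-331 - (½ - 1*(-247))) = -(-331 - (½ + 247)) = -(-331 - 1*495/2) = -(-331 - 495/2) = -1*(-1157/2) = 1157/2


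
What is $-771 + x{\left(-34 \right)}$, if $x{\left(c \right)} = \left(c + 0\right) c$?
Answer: $385$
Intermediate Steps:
$x{\left(c \right)} = c^{2}$ ($x{\left(c \right)} = c c = c^{2}$)
$-771 + x{\left(-34 \right)} = -771 + \left(-34\right)^{2} = -771 + 1156 = 385$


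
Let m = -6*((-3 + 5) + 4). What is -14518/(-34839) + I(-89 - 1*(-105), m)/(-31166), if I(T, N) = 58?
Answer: 32174809/77556591 ≈ 0.41486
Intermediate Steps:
m = -36 (m = -6*(2 + 4) = -6*6 = -36)
-14518/(-34839) + I(-89 - 1*(-105), m)/(-31166) = -14518/(-34839) + 58/(-31166) = -14518*(-1/34839) + 58*(-1/31166) = 2074/4977 - 29/15583 = 32174809/77556591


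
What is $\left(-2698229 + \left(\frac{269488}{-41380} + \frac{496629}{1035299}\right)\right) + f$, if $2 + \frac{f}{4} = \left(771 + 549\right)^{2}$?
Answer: $\frac{45746951368508042}{10710168155} \approx 4.2714 \cdot 10^{6}$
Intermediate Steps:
$f = 6969592$ ($f = -8 + 4 \left(771 + 549\right)^{2} = -8 + 4 \cdot 1320^{2} = -8 + 4 \cdot 1742400 = -8 + 6969600 = 6969592$)
$\left(-2698229 + \left(\frac{269488}{-41380} + \frac{496629}{1035299}\right)\right) + f = \left(-2698229 + \left(\frac{269488}{-41380} + \frac{496629}{1035299}\right)\right) + 6969592 = \left(-2698229 + \left(269488 \left(- \frac{1}{41380}\right) + 496629 \cdot \frac{1}{1035299}\right)\right) + 6969592 = \left(-2698229 + \left(- \frac{67372}{10345} + \frac{496629}{1035299}\right)\right) + 6969592 = \left(-2698229 - \frac{64612537223}{10710168155}\right) + 6969592 = - \frac{28898550923234718}{10710168155} + 6969592 = \frac{45746951368508042}{10710168155}$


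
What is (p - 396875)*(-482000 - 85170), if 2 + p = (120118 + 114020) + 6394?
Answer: 88674193650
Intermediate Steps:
p = 240530 (p = -2 + ((120118 + 114020) + 6394) = -2 + (234138 + 6394) = -2 + 240532 = 240530)
(p - 396875)*(-482000 - 85170) = (240530 - 396875)*(-482000 - 85170) = -156345*(-567170) = 88674193650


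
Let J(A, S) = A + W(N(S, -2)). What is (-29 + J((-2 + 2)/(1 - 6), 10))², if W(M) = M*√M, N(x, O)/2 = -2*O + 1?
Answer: 1841 - 580*√10 ≈ 6.8790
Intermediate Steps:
N(x, O) = 2 - 4*O (N(x, O) = 2*(-2*O + 1) = 2*(1 - 2*O) = 2 - 4*O)
W(M) = M^(3/2)
J(A, S) = A + 10*√10 (J(A, S) = A + (2 - 4*(-2))^(3/2) = A + (2 + 8)^(3/2) = A + 10^(3/2) = A + 10*√10)
(-29 + J((-2 + 2)/(1 - 6), 10))² = (-29 + ((-2 + 2)/(1 - 6) + 10*√10))² = (-29 + (0/(-5) + 10*√10))² = (-29 + (0*(-⅕) + 10*√10))² = (-29 + (0 + 10*√10))² = (-29 + 10*√10)²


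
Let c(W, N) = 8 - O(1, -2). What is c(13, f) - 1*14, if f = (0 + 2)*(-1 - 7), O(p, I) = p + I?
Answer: -5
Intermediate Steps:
O(p, I) = I + p
f = -16 (f = 2*(-8) = -16)
c(W, N) = 9 (c(W, N) = 8 - (-2 + 1) = 8 - 1*(-1) = 8 + 1 = 9)
c(13, f) - 1*14 = 9 - 1*14 = 9 - 14 = -5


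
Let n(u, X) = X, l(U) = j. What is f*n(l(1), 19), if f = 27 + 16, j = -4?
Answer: 817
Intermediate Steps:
l(U) = -4
f = 43
f*n(l(1), 19) = 43*19 = 817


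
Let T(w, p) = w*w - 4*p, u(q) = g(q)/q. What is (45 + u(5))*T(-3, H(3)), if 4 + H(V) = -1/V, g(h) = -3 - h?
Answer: 17143/15 ≈ 1142.9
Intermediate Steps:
H(V) = -4 - 1/V
u(q) = (-3 - q)/q
T(w, p) = w² - 4*p
(45 + u(5))*T(-3, H(3)) = (45 + (-3 - 1*5)/5)*((-3)² - 4*(-4 - 1/3)) = (45 + (-3 - 5)/5)*(9 - 4*(-4 - 1*⅓)) = (45 + (⅕)*(-8))*(9 - 4*(-4 - ⅓)) = (45 - 8/5)*(9 - 4*(-13/3)) = 217*(9 + 52/3)/5 = (217/5)*(79/3) = 17143/15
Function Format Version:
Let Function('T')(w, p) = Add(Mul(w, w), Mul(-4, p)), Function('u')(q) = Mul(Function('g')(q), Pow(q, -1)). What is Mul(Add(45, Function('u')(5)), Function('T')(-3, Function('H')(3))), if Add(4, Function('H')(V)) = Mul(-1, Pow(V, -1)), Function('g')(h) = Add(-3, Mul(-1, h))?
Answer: Rational(17143, 15) ≈ 1142.9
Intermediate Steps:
Function('H')(V) = Add(-4, Mul(-1, Pow(V, -1)))
Function('u')(q) = Mul(Pow(q, -1), Add(-3, Mul(-1, q))) (Function('u')(q) = Mul(Add(-3, Mul(-1, q)), Pow(q, -1)) = Mul(Pow(q, -1), Add(-3, Mul(-1, q))))
Function('T')(w, p) = Add(Pow(w, 2), Mul(-4, p))
Mul(Add(45, Function('u')(5)), Function('T')(-3, Function('H')(3))) = Mul(Add(45, Mul(Pow(5, -1), Add(-3, Mul(-1, 5)))), Add(Pow(-3, 2), Mul(-4, Add(-4, Mul(-1, Pow(3, -1)))))) = Mul(Add(45, Mul(Rational(1, 5), Add(-3, -5))), Add(9, Mul(-4, Add(-4, Mul(-1, Rational(1, 3)))))) = Mul(Add(45, Mul(Rational(1, 5), -8)), Add(9, Mul(-4, Add(-4, Rational(-1, 3))))) = Mul(Add(45, Rational(-8, 5)), Add(9, Mul(-4, Rational(-13, 3)))) = Mul(Rational(217, 5), Add(9, Rational(52, 3))) = Mul(Rational(217, 5), Rational(79, 3)) = Rational(17143, 15)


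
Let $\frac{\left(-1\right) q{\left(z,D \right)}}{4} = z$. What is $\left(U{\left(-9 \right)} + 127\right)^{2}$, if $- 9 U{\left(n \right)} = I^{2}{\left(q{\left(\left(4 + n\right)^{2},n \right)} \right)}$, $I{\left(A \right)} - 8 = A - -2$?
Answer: $597529$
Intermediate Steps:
$q{\left(z,D \right)} = - 4 z$
$I{\left(A \right)} = 10 + A$ ($I{\left(A \right)} = 8 + \left(A - -2\right) = 8 + \left(A + 2\right) = 8 + \left(2 + A\right) = 10 + A$)
$U{\left(n \right)} = - \frac{\left(10 - 4 \left(4 + n\right)^{2}\right)^{2}}{9}$
$\left(U{\left(-9 \right)} + 127\right)^{2} = \left(- \frac{4 \left(-5 + 2 \left(4 - 9\right)^{2}\right)^{2}}{9} + 127\right)^{2} = \left(- \frac{4 \left(-5 + 2 \left(-5\right)^{2}\right)^{2}}{9} + 127\right)^{2} = \left(- \frac{4 \left(-5 + 2 \cdot 25\right)^{2}}{9} + 127\right)^{2} = \left(- \frac{4 \left(-5 + 50\right)^{2}}{9} + 127\right)^{2} = \left(- \frac{4 \cdot 45^{2}}{9} + 127\right)^{2} = \left(\left(- \frac{4}{9}\right) 2025 + 127\right)^{2} = \left(-900 + 127\right)^{2} = \left(-773\right)^{2} = 597529$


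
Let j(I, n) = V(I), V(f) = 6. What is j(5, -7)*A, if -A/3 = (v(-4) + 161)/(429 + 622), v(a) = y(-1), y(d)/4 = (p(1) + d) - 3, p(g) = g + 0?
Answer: -2682/1051 ≈ -2.5519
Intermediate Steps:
p(g) = g
y(d) = -8 + 4*d (y(d) = 4*((1 + d) - 3) = 4*(-2 + d) = -8 + 4*d)
v(a) = -12 (v(a) = -8 + 4*(-1) = -8 - 4 = -12)
j(I, n) = 6
A = -447/1051 (A = -3*(-12 + 161)/(429 + 622) = -447/1051 ≈ -0.42531)
j(5, -7)*A = 6*(-447/1051) = -2682/1051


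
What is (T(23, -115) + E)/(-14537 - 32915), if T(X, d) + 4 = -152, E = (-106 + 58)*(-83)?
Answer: -957/11863 ≈ -0.080671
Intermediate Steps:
E = 3984 (E = -48*(-83) = 3984)
T(X, d) = -156 (T(X, d) = -4 - 152 = -156)
(T(23, -115) + E)/(-14537 - 32915) = (-156 + 3984)/(-14537 - 32915) = 3828/(-47452) = 3828*(-1/47452) = -957/11863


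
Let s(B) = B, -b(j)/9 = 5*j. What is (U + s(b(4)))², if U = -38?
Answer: 47524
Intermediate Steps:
b(j) = -45*j
(U + s(b(4)))² = (-38 - 45*4)² = (-38 - 180)² = (-218)² = 47524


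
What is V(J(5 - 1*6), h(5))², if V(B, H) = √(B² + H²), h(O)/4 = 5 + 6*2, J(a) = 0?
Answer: 4624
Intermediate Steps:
h(O) = 68 (h(O) = 4*(5 + 6*2) = 4*(5 + 12) = 4*17 = 68)
V(J(5 - 1*6), h(5))² = (√(0² + 68²))² = (√(0 + 4624))² = (√4624)² = 68² = 4624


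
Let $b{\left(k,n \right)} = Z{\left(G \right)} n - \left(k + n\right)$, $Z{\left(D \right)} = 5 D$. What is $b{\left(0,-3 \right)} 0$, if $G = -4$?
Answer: $0$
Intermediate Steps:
$b{\left(k,n \right)} = - k - 21 n$ ($b{\left(k,n \right)} = 5 \left(-4\right) n - \left(k + n\right) = - 20 n - \left(k + n\right) = - k - 21 n$)
$b{\left(0,-3 \right)} 0 = \left(\left(-1\right) 0 - -63\right) 0 = \left(0 + 63\right) 0 = 63 \cdot 0 = 0$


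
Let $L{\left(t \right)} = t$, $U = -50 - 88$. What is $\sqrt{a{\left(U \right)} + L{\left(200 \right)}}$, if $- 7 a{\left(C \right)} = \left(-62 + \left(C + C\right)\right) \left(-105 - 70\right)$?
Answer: $5 i \sqrt{330} \approx 90.829 i$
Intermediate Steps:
$U = -138$
$a{\left(C \right)} = -1550 + 50 C$ ($a{\left(C \right)} = - \frac{\left(-62 + \left(C + C\right)\right) \left(-105 - 70\right)}{7} = - \frac{\left(-62 + 2 C\right) \left(-175\right)}{7} = - \frac{10850 - 350 C}{7} = -1550 + 50 C$)
$\sqrt{a{\left(U \right)} + L{\left(200 \right)}} = \sqrt{\left(-1550 + 50 \left(-138\right)\right) + 200} = \sqrt{\left(-1550 - 6900\right) + 200} = \sqrt{-8450 + 200} = \sqrt{-8250} = 5 i \sqrt{330}$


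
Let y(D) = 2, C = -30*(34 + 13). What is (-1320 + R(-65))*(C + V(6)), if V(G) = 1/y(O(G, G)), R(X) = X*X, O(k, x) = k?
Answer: -8189195/2 ≈ -4.0946e+6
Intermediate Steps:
C = -1410 (C = -30*47 = -1410)
R(X) = X**2
V(G) = 1/2
(-1320 + R(-65))*(C + V(6)) = (-1320 + (-65)**2)*(-1410 + 1/2) = (-1320 + 4225)*(-2819/2) = 2905*(-2819/2) = -8189195/2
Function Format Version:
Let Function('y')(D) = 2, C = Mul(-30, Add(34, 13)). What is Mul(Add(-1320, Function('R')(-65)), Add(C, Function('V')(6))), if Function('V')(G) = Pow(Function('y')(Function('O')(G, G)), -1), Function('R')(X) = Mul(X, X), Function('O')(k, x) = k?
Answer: Rational(-8189195, 2) ≈ -4.0946e+6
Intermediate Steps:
C = -1410 (C = Mul(-30, 47) = -1410)
Function('R')(X) = Pow(X, 2)
Function('V')(G) = Rational(1, 2) (Function('V')(G) = Pow(2, -1) = Rational(1, 2))
Mul(Add(-1320, Function('R')(-65)), Add(C, Function('V')(6))) = Mul(Add(-1320, Pow(-65, 2)), Add(-1410, Rational(1, 2))) = Mul(Add(-1320, 4225), Rational(-2819, 2)) = Mul(2905, Rational(-2819, 2)) = Rational(-8189195, 2)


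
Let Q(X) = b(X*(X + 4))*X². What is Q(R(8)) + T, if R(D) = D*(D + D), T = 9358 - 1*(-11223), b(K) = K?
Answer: 276844645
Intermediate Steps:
T = 20581 (T = 9358 + 11223 = 20581)
R(D) = 2*D² (R(D) = D*(2*D) = 2*D²)
Q(X) = X³*(4 + X) (Q(X) = (X*(X + 4))*X² = (X*(4 + X))*X² = X³*(4 + X))
Q(R(8)) + T = (2*8²)³*(4 + 2*8²) + 20581 = (2*64)³*(4 + 2*64) + 20581 = 128³*(4 + 128) + 20581 = 2097152*132 + 20581 = 276824064 + 20581 = 276844645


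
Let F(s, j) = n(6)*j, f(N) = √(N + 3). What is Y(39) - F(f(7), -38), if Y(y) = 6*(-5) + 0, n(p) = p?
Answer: 198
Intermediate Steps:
f(N) = √(3 + N)
F(s, j) = 6*j
Y(y) = -30 (Y(y) = -30 + 0 = -30)
Y(39) - F(f(7), -38) = -30 - 6*(-38) = -30 - 1*(-228) = -30 + 228 = 198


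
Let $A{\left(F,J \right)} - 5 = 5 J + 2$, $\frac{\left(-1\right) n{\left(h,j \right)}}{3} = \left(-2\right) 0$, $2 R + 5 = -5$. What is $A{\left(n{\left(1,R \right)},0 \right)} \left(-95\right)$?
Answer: $-665$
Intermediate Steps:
$R = -5$ ($R = - \frac{5}{2} + \frac{1}{2} \left(-5\right) = - \frac{5}{2} - \frac{5}{2} = -5$)
$n{\left(h,j \right)} = 0$ ($n{\left(h,j \right)} = - 3 \left(\left(-2\right) 0\right) = \left(-3\right) 0 = 0$)
$A{\left(F,J \right)} = 7 + 5 J$ ($A{\left(F,J \right)} = 5 + \left(5 J + 2\right) = 5 + \left(2 + 5 J\right) = 7 + 5 J$)
$A{\left(n{\left(1,R \right)},0 \right)} \left(-95\right) = \left(7 + 5 \cdot 0\right) \left(-95\right) = \left(7 + 0\right) \left(-95\right) = 7 \left(-95\right) = -665$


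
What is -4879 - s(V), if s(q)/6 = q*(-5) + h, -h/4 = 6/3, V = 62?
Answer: -2971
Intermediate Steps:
h = -8 (h = -24/3 = -4*2 = -8)
s(q) = -48 - 30*q (s(q) = 6*(q*(-5) - 8) = 6*(-5*q - 8) = 6*(-8 - 5*q) = -48 - 30*q)
-4879 - s(V) = -4879 - (-48 - 30*62) = -4879 - (-48 - 1860) = -4879 - 1*(-1908) = -4879 + 1908 = -2971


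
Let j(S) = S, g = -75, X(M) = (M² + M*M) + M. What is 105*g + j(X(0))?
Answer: -7875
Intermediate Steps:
X(M) = M + 2*M² (X(M) = (M² + M²) + M = 2*M² + M = M + 2*M²)
105*g + j(X(0)) = 105*(-75) + 0*(1 + 2*0) = -7875 + 0*(1 + 0) = -7875 + 0*1 = -7875 + 0 = -7875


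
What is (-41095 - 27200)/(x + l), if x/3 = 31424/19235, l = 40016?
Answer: -1313654325/769802032 ≈ -1.7065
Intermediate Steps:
x = 94272/19235 (x = 3*(31424/19235) = 94272/19235 ≈ 4.9011)
(-41095 - 27200)/(x + l) = (-41095 - 27200)/(94272/19235 + 40016) = -68295/769802032/19235 = -68295*19235/769802032 = -1313654325/769802032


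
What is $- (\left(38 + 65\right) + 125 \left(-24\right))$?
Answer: $2897$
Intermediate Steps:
$- (\left(38 + 65\right) + 125 \left(-24\right)) = - (103 - 3000) = \left(-1\right) \left(-2897\right) = 2897$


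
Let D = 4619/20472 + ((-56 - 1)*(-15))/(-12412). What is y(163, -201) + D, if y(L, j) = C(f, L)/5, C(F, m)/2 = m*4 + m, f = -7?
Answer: 20718981683/63524616 ≈ 326.16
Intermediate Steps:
C(F, m) = 10*m (C(F, m) = 2*(m*4 + m) = 2*(4*m + m) = 2*(5*m) = 10*m)
y(L, j) = 2*L (y(L, j) = (10*L)/5 = 2*L)
D = 9956867/63524616 (D = 4619*(1/20472) - 57*(-15)*(-1/12412) = 4619/20472 + 855*(-1/12412) = 4619/20472 - 855/12412 = 9956867/63524616 ≈ 0.15674)
y(163, -201) + D = 2*163 + 9956867/63524616 = 326 + 9956867/63524616 = 20718981683/63524616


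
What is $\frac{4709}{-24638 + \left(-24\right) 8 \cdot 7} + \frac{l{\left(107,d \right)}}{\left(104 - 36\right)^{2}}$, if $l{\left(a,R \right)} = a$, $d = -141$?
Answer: $- \frac{9497171}{60070384} \approx -0.1581$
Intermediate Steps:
$\frac{4709}{-24638 + \left(-24\right) 8 \cdot 7} + \frac{l{\left(107,d \right)}}{\left(104 - 36\right)^{2}} = \frac{4709}{-24638 + \left(-24\right) 8 \cdot 7} + \frac{107}{\left(104 - 36\right)^{2}} = \frac{4709}{-24638 - 1344} + \frac{107}{68^{2}} = \frac{4709}{-24638 - 1344} + \frac{107}{4624} = \frac{4709}{-25982} + 107 \cdot \frac{1}{4624} = 4709 \left(- \frac{1}{25982}\right) + \frac{107}{4624} = - \frac{4709}{25982} + \frac{107}{4624} = - \frac{9497171}{60070384}$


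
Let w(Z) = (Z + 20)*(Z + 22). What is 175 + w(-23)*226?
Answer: 853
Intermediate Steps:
w(Z) = (20 + Z)*(22 + Z)
175 + w(-23)*226 = 175 + (440 + (-23)**2 + 42*(-23))*226 = 175 + (440 + 529 - 966)*226 = 175 + 3*226 = 175 + 678 = 853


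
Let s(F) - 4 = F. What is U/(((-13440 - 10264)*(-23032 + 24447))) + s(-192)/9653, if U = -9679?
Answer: -6212306693/323772817480 ≈ -0.019187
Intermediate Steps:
s(F) = 4 + F
U/(((-13440 - 10264)*(-23032 + 24447))) + s(-192)/9653 = -9679*1/((-23032 + 24447)*(-13440 - 10264)) + (4 - 192)/9653 = -9679/((-23704*1415)) - 188*1/9653 = -9679/(-33541160) - 188/9653 = -9679*(-1/33541160) - 188/9653 = 9679/33541160 - 188/9653 = -6212306693/323772817480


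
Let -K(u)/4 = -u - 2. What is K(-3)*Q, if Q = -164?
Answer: 656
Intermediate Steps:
K(u) = 8 + 4*u (K(u) = -4*(-u - 2) = -4*(-2 - u) = 8 + 4*u)
K(-3)*Q = (8 + 4*(-3))*(-164) = (8 - 12)*(-164) = -4*(-164) = 656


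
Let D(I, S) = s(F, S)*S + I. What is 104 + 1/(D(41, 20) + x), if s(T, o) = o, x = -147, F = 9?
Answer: 30577/294 ≈ 104.00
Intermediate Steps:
D(I, S) = I + S**2 (D(I, S) = S*S + I = S**2 + I = I + S**2)
104 + 1/(D(41, 20) + x) = 104 + 1/((41 + 20**2) - 147) = 104 + 1/((41 + 400) - 147) = 104 + 1/(441 - 147) = 104 + 1/294 = 30577/294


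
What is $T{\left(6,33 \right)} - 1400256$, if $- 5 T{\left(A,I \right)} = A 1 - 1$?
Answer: $-1400257$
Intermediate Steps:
$T{\left(A,I \right)} = \frac{1}{5} - \frac{A}{5}$ ($T{\left(A,I \right)} = - \frac{A 1 - 1}{5} = - \frac{A - 1}{5} = - \frac{-1 + A}{5} = \frac{1}{5} - \frac{A}{5}$)
$T{\left(6,33 \right)} - 1400256 = \left(\frac{1}{5} - \frac{6}{5}\right) - 1400256 = -1 - 1400256 = -1400257$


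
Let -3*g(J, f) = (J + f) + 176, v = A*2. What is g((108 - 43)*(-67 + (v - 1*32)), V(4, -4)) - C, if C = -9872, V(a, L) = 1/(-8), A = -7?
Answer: 294281/24 ≈ 12262.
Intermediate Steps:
V(a, L) = -1/8
v = -14 (v = -7*2 = -14)
g(J, f) = -176/3 - J/3 - f/3 (g(J, f) = -((J + f) + 176)/3 = -(176 + J + f)/3 = -176/3 - J/3 - f/3)
g((108 - 43)*(-67 + (v - 1*32)), V(4, -4)) - C = (-176/3 - (108 - 43)*(-67 + (-14 - 1*32))/3 - 1/3*(-1/8)) - 1*(-9872) = (-176/3 - 65*(-67 + (-14 - 32))/3 + 1/24) + 9872 = (-176/3 - 65*(-67 - 46)/3 + 1/24) + 9872 = (-176/3 - 65*(-113)/3 + 1/24) + 9872 = (-176/3 - 1/3*(-7345) + 1/24) + 9872 = (-176/3 + 7345/3 + 1/24) + 9872 = 57353/24 + 9872 = 294281/24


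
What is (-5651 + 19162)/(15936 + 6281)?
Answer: 13511/22217 ≈ 0.60814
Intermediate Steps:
(-5651 + 19162)/(15936 + 6281) = 13511/22217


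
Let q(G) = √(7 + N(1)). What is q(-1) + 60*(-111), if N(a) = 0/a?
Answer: -6660 + √7 ≈ -6657.4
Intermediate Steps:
N(a) = 0
q(G) = √7 (q(G) = √(7 + 0) = √7)
q(-1) + 60*(-111) = √7 + 60*(-111) = √7 - 6660 = -6660 + √7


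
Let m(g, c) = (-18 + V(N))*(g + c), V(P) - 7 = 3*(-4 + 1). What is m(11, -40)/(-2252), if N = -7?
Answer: -145/563 ≈ -0.25755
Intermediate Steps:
V(P) = -2 (V(P) = 7 + 3*(-4 + 1) = 7 + 3*(-3) = 7 - 9 = -2)
m(g, c) = -20*c - 20*g (m(g, c) = (-18 - 2)*(g + c) = -20*(c + g) = -20*c - 20*g)
m(11, -40)/(-2252) = (-20*(-40) - 20*11)/(-2252) = (800 - 220)*(-1/2252) = 580*(-1/2252) = -145/563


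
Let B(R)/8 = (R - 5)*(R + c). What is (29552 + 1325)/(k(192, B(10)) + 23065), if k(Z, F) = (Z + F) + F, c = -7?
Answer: 30877/23497 ≈ 1.3141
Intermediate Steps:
B(R) = 8*(-7 + R)*(-5 + R) (B(R) = 8*((R - 5)*(R - 7)) = 8*((-5 + R)*(-7 + R)) = 8*((-7 + R)*(-5 + R)) = 8*(-7 + R)*(-5 + R))
k(Z, F) = Z + 2*F (k(Z, F) = (F + Z) + F = Z + 2*F)
(29552 + 1325)/(k(192, B(10)) + 23065) = (29552 + 1325)/((192 + 2*(280 - 96*10 + 8*10²)) + 23065) = 30877/((192 + 2*(280 - 960 + 8*100)) + 23065) = 30877/((192 + 2*(280 - 960 + 800)) + 23065) = 30877/((192 + 2*120) + 23065) = 30877/((192 + 240) + 23065) = 30877/(432 + 23065) = 30877/23497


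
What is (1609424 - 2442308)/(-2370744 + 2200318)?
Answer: 416442/85213 ≈ 4.8871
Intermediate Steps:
(1609424 - 2442308)/(-2370744 + 2200318) = -832884/(-170426) = -832884*(-1/170426) = 416442/85213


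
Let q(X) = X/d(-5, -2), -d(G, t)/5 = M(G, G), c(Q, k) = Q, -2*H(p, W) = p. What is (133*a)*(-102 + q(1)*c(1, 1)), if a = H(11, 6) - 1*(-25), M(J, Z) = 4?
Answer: -10586667/40 ≈ -2.6467e+5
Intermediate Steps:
H(p, W) = -p/2
d(G, t) = -20 (d(G, t) = -5*4 = -20)
q(X) = -X/20 (q(X) = X/(-20) = X*(-1/20) = -X/20)
a = 39/2 (a = -½*11 - 1*(-25) = -11/2 + 25 = 39/2 ≈ 19.500)
(133*a)*(-102 + q(1)*c(1, 1)) = (133*(39/2))*(-102 - 1/20*1*1) = 5187*(-102 - 1/20*1)/2 = 5187*(-102 - 1/20)/2 = (5187/2)*(-2041/20) = -10586667/40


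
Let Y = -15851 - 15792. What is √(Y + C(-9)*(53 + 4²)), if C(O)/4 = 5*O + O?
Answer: I*√46547 ≈ 215.75*I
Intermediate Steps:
C(O) = 24*O (C(O) = 4*(5*O + O) = 4*(6*O) = 24*O)
Y = -31643
√(Y + C(-9)*(53 + 4²)) = √(-31643 + (24*(-9))*(53 + 4²)) = √(-31643 - 216*(53 + 16)) = √(-31643 - 216*69) = √(-31643 - 14904) = √(-46547) = I*√46547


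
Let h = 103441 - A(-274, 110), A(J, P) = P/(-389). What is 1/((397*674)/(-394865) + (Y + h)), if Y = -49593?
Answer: 153602485/8271125959588 ≈ 1.8571e-5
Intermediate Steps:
A(J, P) = -P/389 (A(J, P) = P*(-1/389) = -P/389)
h = 40238659/389 (h = 103441 - (-1)*110/389 = 103441 - 1*(-110/389) = 103441 + 110/389 = 40238659/389 ≈ 1.0344e+5)
1/((397*674)/(-394865) + (Y + h)) = 1/((397*674)/(-394865) + (-49593 + 40238659/389)) = 1/(267578*(-1/394865) + 20946982/389) = 1/(-267578/394865 + 20946982/389) = 1/(8271125959588/153602485) = 153602485/8271125959588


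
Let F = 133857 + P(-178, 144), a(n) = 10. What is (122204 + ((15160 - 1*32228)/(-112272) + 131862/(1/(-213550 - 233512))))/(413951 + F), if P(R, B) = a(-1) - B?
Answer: -1654618907688053/15372113832 ≈ -1.0764e+5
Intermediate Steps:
P(R, B) = 10 - B
F = 133723 (F = 133857 + (10 - 1*144) = 133857 + (10 - 144) = 133857 - 134 = 133723)
(122204 + ((15160 - 1*32228)/(-112272) + 131862/(1/(-213550 - 233512))))/(413951 + F) = (122204 + ((15160 - 1*32228)/(-112272) + 131862/(1/(-213550 - 233512))))/(413951 + 133723) = (122204 + ((15160 - 32228)*(-1/112272) + 131862/(1/(-447062))))/547674 = (122204 + (-17068*(-1/112272) + 131862/(-1/447062)))*(1/547674) = (122204 + (4267/28068 + 131862*(-447062)))*(1/547674) = (122204 + (4267/28068 - 58950489444))*(1/547674) = (122204 - 1654622337709925/28068)*(1/547674) = -1654618907688053/28068*1/547674 = -1654618907688053/15372113832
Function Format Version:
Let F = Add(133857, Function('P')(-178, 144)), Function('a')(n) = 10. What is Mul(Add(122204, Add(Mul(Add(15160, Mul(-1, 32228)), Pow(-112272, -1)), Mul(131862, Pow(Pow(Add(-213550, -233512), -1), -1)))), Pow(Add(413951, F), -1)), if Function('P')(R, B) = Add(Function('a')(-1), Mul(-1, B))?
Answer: Rational(-1654618907688053, 15372113832) ≈ -1.0764e+5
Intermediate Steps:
Function('P')(R, B) = Add(10, Mul(-1, B))
F = 133723 (F = Add(133857, Add(10, Mul(-1, 144))) = Add(133857, Add(10, -144)) = Add(133857, -134) = 133723)
Mul(Add(122204, Add(Mul(Add(15160, Mul(-1, 32228)), Pow(-112272, -1)), Mul(131862, Pow(Pow(Add(-213550, -233512), -1), -1)))), Pow(Add(413951, F), -1)) = Mul(Add(122204, Add(Mul(Add(15160, Mul(-1, 32228)), Pow(-112272, -1)), Mul(131862, Pow(Pow(Add(-213550, -233512), -1), -1)))), Pow(Add(413951, 133723), -1)) = Mul(Add(122204, Add(Mul(Add(15160, -32228), Rational(-1, 112272)), Mul(131862, Pow(Pow(-447062, -1), -1)))), Pow(547674, -1)) = Mul(Add(122204, Add(Mul(-17068, Rational(-1, 112272)), Mul(131862, Pow(Rational(-1, 447062), -1)))), Rational(1, 547674)) = Mul(Add(122204, Add(Rational(4267, 28068), Mul(131862, -447062))), Rational(1, 547674)) = Mul(Add(122204, Add(Rational(4267, 28068), -58950489444)), Rational(1, 547674)) = Mul(Add(122204, Rational(-1654622337709925, 28068)), Rational(1, 547674)) = Mul(Rational(-1654618907688053, 28068), Rational(1, 547674)) = Rational(-1654618907688053, 15372113832)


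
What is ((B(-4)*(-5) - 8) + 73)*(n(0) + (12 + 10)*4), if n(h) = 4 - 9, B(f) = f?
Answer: 7055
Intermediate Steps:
n(h) = -5
((B(-4)*(-5) - 8) + 73)*(n(0) + (12 + 10)*4) = ((-4*(-5) - 8) + 73)*(-5 + (12 + 10)*4) = ((20 - 8) + 73)*(-5 + 22*4) = (12 + 73)*(-5 + 88) = 85*83 = 7055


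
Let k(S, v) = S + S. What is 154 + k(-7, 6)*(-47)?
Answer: 812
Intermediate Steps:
k(S, v) = 2*S
154 + k(-7, 6)*(-47) = 154 + (2*(-7))*(-47) = 154 - 14*(-47) = 154 + 658 = 812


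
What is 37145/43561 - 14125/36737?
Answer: 749296740/1600300457 ≈ 0.46822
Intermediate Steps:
37145/43561 - 14125/36737 = 749296740/1600300457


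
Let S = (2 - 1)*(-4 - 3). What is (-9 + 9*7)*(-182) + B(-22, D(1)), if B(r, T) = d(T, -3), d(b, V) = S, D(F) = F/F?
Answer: -9835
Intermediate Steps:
D(F) = 1
S = -7 (S = 1*(-7) = -7)
d(b, V) = -7
B(r, T) = -7
(-9 + 9*7)*(-182) + B(-22, D(1)) = (-9 + 9*7)*(-182) - 7 = (-9 + 63)*(-182) - 7 = 54*(-182) - 7 = -9828 - 7 = -9835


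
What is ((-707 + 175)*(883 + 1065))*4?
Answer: -4145344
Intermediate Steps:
((-707 + 175)*(883 + 1065))*4 = -532*1948*4 = -1036336*4 = -4145344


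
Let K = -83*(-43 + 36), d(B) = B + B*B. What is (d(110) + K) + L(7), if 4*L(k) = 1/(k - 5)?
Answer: 102329/8 ≈ 12791.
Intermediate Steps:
L(k) = 1/(4*(-5 + k)) (L(k) = 1/(4*(k - 5)) = 1/(4*(-5 + k)))
d(B) = B + B²
K = 581 (K = -83*(-7) = 581)
(d(110) + K) + L(7) = (110*(1 + 110) + 581) + 1/(4*(-5 + 7)) = (110*111 + 581) + (¼)/2 = (12210 + 581) + (¼)*(½) = 12791 + ⅛ = 102329/8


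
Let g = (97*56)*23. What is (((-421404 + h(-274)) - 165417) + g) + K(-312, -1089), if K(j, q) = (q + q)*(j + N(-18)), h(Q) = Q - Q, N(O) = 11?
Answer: 193693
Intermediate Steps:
h(Q) = 0
g = 124936 (g = 5432*23 = 124936)
K(j, q) = 2*q*(11 + j) (K(j, q) = (q + q)*(j + 11) = (2*q)*(11 + j) = 2*q*(11 + j))
(((-421404 + h(-274)) - 165417) + g) + K(-312, -1089) = (((-421404 + 0) - 165417) + 124936) + 2*(-1089)*(11 - 312) = ((-421404 - 165417) + 124936) + 2*(-1089)*(-301) = (-586821 + 124936) + 655578 = -461885 + 655578 = 193693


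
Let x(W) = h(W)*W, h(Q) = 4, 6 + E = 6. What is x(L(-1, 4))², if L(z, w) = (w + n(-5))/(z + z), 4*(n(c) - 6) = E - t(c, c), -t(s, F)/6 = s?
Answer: 25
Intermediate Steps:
E = 0 (E = -6 + 6 = 0)
t(s, F) = -6*s
n(c) = 6 + 3*c/2 (n(c) = 6 + (0 - (-6)*c)/4 = 6 + (0 + 6*c)/4 = 6 + (6*c)/4 = 6 + 3*c/2)
L(z, w) = (-3/2 + w)/(2*z) (L(z, w) = (w + (6 + (3/2)*(-5)))/(z + z) = (w + (6 - 15/2))/((2*z)) = (w - 3/2)*(1/(2*z)) = (-3/2 + w)*(1/(2*z)) = (-3/2 + w)/(2*z))
x(W) = 4*W
x(L(-1, 4))² = (4*((¼)*(-3 + 2*4)/(-1)))² = (4*((¼)*(-1)*(-3 + 8)))² = (4*((¼)*(-1)*5))² = (4*(-5/4))² = (-5)² = 25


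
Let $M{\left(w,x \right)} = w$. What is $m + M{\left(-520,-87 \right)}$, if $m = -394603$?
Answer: $-395123$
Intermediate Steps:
$m + M{\left(-520,-87 \right)} = -394603 - 520 = -395123$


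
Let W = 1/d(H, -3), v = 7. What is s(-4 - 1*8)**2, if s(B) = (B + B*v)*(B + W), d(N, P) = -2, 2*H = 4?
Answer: 1440000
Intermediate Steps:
H = 2 (H = (1/2)*4 = 2)
W = -1/2 (W = 1/(-2) = -1/2 ≈ -0.50000)
s(B) = 8*B*(-1/2 + B) (s(B) = (B + B*7)*(B - 1/2) = (B + 7*B)*(-1/2 + B) = (8*B)*(-1/2 + B) = 8*B*(-1/2 + B))
s(-4 - 1*8)**2 = (4*(-4 - 1*8)*(-1 + 2*(-4 - 1*8)))**2 = (4*(-4 - 8)*(-1 + 2*(-4 - 8)))**2 = (4*(-12)*(-1 + 2*(-12)))**2 = (4*(-12)*(-1 - 24))**2 = (4*(-12)*(-25))**2 = 1200**2 = 1440000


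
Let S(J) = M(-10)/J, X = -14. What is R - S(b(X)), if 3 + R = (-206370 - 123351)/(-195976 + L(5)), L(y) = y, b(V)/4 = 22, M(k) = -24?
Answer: -2252199/2155681 ≈ -1.0448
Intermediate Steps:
b(V) = 88 (b(V) = 4*22 = 88)
R = -258192/195971 (R = -3 + (-206370 - 123351)/(-195976 + 5) = -3 - 329721/(-195971) = -3 - 329721*(-1/195971) = -3 + 329721/195971 = -258192/195971 ≈ -1.3175)
S(J) = -24/J
R - S(b(X)) = -258192/195971 - (-24)/88 = -258192/195971 - 1*(-3/11) = -258192/195971 + 3/11 = -2252199/2155681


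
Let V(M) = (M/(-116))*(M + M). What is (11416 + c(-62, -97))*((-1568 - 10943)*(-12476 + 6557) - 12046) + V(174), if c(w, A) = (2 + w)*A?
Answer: 1276163143346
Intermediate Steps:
c(w, A) = A*(2 + w)
V(M) = -M²/58 (V(M) = (M*(-1/116))*(2*M) = (-M/116)*(2*M) = -M²/58)
(11416 + c(-62, -97))*((-1568 - 10943)*(-12476 + 6557) - 12046) + V(174) = (11416 - 97*(2 - 62))*((-1568 - 10943)*(-12476 + 6557) - 12046) - 1/58*174² = (11416 - 97*(-60))*(-12511*(-5919) - 12046) - 1/58*30276 = (11416 + 5820)*(74052609 - 12046) - 522 = 17236*74040563 - 522 = 1276163143868 - 522 = 1276163143346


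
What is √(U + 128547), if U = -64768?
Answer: √63779 ≈ 252.54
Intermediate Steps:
√(U + 128547) = √(-64768 + 128547) = √63779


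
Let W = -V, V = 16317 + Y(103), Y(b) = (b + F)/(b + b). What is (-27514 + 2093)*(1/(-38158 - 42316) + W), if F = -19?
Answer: 3438243343919285/8288822 ≈ 4.1480e+8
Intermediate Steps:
Y(b) = (-19 + b)/(2*b) (Y(b) = (b - 19)/(b + b) = (-19 + b)/((2*b)) = (-19 + b)*(1/(2*b)) = (-19 + b)/(2*b))
V = 1680693/103 (V = 16317 + (½)*(-19 + 103)/103 = 16317 + (½)*(1/103)*84 = 16317 + 42/103 = 1680693/103 ≈ 16317.)
W = -1680693/103 (W = -1*1680693/103 = -1680693/103 ≈ -16317.)
(-27514 + 2093)*(1/(-38158 - 42316) + W) = (-27514 + 2093)*(1/(-38158 - 42316) - 1680693/103) = -25421*(1/(-80474) - 1680693/103) = -25421*(-1/80474 - 1680693/103) = -25421*(-135252088585/8288822) = 3438243343919285/8288822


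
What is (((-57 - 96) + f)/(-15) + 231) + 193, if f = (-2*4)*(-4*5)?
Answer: 6353/15 ≈ 423.53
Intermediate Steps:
f = 160 (f = -8*(-20) = 160)
(((-57 - 96) + f)/(-15) + 231) + 193 = (((-57 - 96) + 160)/(-15) + 231) + 193 = ((-153 + 160)*(-1/15) + 231) + 193 = (7*(-1/15) + 231) + 193 = (-7/15 + 231) + 193 = 3458/15 + 193 = 6353/15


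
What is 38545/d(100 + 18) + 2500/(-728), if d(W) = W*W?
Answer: -843655/1267084 ≈ -0.66582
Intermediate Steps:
d(W) = W²
38545/d(100 + 18) + 2500/(-728) = 38545/((100 + 18)²) + 2500/(-728) = 38545/(118²) + 2500*(-1/728) = 38545/13924 - 625/182 = -843655/1267084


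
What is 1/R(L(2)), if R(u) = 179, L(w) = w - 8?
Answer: 1/179 ≈ 0.0055866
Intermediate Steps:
L(w) = -8 + w
1/R(L(2)) = 1/179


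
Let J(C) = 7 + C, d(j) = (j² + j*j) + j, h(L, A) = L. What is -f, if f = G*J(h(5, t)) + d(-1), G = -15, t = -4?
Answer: 179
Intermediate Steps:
d(j) = j + 2*j² (d(j) = (j² + j²) + j = 2*j² + j = j + 2*j²)
f = -179 (f = -15*(7 + 5) - (1 + 2*(-1)) = -15*12 - (1 - 2) = -180 - 1*(-1) = -180 + 1 = -179)
-f = -1*(-179) = 179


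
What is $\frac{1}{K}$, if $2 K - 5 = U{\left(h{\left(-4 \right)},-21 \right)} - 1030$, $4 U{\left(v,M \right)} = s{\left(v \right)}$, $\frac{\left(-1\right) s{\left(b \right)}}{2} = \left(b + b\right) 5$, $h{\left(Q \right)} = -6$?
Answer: $- \frac{2}{995} \approx -0.0020101$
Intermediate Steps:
$s{\left(b \right)} = - 20 b$ ($s{\left(b \right)} = - 2 \left(b + b\right) 5 = - 2 \cdot 2 b 5 = - 2 \cdot 10 b = - 20 b$)
$U{\left(v,M \right)} = - 5 v$ ($U{\left(v,M \right)} = \frac{\left(-20\right) v}{4} = - 5 v$)
$K = - \frac{995}{2}$ ($K = \frac{5}{2} + \frac{\left(-5\right) \left(-6\right) - 1030}{2} = \frac{5}{2} + \frac{30 - 1030}{2} = \frac{5}{2} + \frac{1}{2} \left(-1000\right) = \frac{5}{2} - 500 = - \frac{995}{2} \approx -497.5$)
$\frac{1}{K} = \frac{1}{- \frac{995}{2}} = - \frac{2}{995}$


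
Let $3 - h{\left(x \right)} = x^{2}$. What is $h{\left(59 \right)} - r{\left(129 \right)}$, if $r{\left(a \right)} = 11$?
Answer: $-3489$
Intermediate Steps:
$h{\left(x \right)} = 3 - x^{2}$
$h{\left(59 \right)} - r{\left(129 \right)} = \left(3 - 59^{2}\right) - 11 = \left(3 - 3481\right) - 11 = -3478 - 11 = -3489$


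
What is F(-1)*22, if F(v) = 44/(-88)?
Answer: -11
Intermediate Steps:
F(v) = -1/2 (F(v) = 44*(-1/88) = -1/2)
F(-1)*22 = -1/2*22 = -11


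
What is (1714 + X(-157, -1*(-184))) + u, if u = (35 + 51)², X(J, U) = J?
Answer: 8953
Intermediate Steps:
u = 7396 (u = 86² = 7396)
(1714 + X(-157, -1*(-184))) + u = (1714 - 157) + 7396 = 1557 + 7396 = 8953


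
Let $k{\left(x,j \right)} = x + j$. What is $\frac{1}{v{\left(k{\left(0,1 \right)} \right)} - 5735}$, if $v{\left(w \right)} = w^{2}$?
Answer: $- \frac{1}{5734} \approx -0.0001744$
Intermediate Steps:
$k{\left(x,j \right)} = j + x$
$\frac{1}{v{\left(k{\left(0,1 \right)} \right)} - 5735} = \frac{1}{\left(1 + 0\right)^{2} - 5735} = \frac{1}{1^{2} - 5735} = \frac{1}{1 - 5735} = \frac{1}{-5734} = - \frac{1}{5734}$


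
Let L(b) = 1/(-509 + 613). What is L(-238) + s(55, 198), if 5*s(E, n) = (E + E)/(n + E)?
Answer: 231/2392 ≈ 0.096572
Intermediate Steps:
L(b) = 1/104
s(E, n) = 2*E/(5*(E + n)) (s(E, n) = ((E + E)/(n + E))/5 = ((2*E)/(E + n))/5 = (2*E/(E + n))/5 = 2*E/(5*(E + n)))
L(-238) + s(55, 198) = 1/104 + (⅖)*55/(55 + 198) = 1/104 + (⅖)*55/253 = 1/104 + (⅖)*55*(1/253) = 1/104 + 2/23 = 231/2392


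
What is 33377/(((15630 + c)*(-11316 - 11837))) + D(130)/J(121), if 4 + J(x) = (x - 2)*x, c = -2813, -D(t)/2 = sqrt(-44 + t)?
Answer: -33377/296752001 - 2*sqrt(86)/14395 ≈ -0.0014009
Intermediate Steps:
D(t) = -2*sqrt(-44 + t)
J(x) = -4 + x*(-2 + x) (J(x) = -4 + (x - 2)*x = -4 + (-2 + x)*x = -4 + x*(-2 + x))
33377/(((15630 + c)*(-11316 - 11837))) + D(130)/J(121) = 33377/(((15630 - 2813)*(-11316 - 11837))) + (-2*sqrt(-44 + 130))/(-4 + 121**2 - 2*121) = 33377/((12817*(-23153))) + (-2*sqrt(86))/(-4 + 14641 - 242) = 33377/(-296752001) - 2*sqrt(86)/14395 = 33377*(-1/296752001) - 2*sqrt(86)*(1/14395) = -33377/296752001 - 2*sqrt(86)/14395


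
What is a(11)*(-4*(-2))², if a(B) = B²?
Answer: 7744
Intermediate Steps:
a(11)*(-4*(-2))² = 11²*(-4*(-2))² = 121*8² = 121*64 = 7744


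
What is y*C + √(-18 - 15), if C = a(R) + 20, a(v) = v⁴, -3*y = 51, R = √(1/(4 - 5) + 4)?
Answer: -493 + I*√33 ≈ -493.0 + 5.7446*I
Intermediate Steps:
R = √3 (R = √(1/(-1) + 4) = √(-1 + 4) = √3 ≈ 1.7320)
y = -17 (y = -⅓*51 = -17)
C = 29 (C = (√3)⁴ + 20 = 9 + 20 = 29)
y*C + √(-18 - 15) = -17*29 + √(-18 - 15) = -493 + √(-33) = -493 + I*√33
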